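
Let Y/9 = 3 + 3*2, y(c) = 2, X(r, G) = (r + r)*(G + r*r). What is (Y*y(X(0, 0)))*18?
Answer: 2916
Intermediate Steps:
X(r, G) = 2*r*(G + r²) (X(r, G) = (2*r)*(G + r²) = 2*r*(G + r²))
Y = 81 (Y = 9*(3 + 3*2) = 9*(3 + 6) = 9*9 = 81)
(Y*y(X(0, 0)))*18 = (81*2)*18 = 162*18 = 2916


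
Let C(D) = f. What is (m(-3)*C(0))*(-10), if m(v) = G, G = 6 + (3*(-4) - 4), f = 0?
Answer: 0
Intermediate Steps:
G = -10 (G = 6 + (-12 - 4) = 6 - 16 = -10)
C(D) = 0
m(v) = -10
(m(-3)*C(0))*(-10) = -10*0*(-10) = 0*(-10) = 0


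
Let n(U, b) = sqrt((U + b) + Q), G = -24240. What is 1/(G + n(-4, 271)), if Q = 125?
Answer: -3030/73447151 - 7*sqrt(2)/293788604 ≈ -4.1288e-5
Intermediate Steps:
n(U, b) = sqrt(125 + U + b) (n(U, b) = sqrt((U + b) + 125) = sqrt(125 + U + b))
1/(G + n(-4, 271)) = 1/(-24240 + sqrt(125 - 4 + 271)) = 1/(-24240 + sqrt(392)) = 1/(-24240 + 14*sqrt(2))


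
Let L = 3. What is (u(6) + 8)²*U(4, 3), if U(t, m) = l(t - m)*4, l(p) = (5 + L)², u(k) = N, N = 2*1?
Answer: 25600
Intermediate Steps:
N = 2
u(k) = 2
l(p) = 64 (l(p) = (5 + 3)² = 8² = 64)
U(t, m) = 256 (U(t, m) = 64*4 = 256)
(u(6) + 8)²*U(4, 3) = (2 + 8)²*256 = 10²*256 = 100*256 = 25600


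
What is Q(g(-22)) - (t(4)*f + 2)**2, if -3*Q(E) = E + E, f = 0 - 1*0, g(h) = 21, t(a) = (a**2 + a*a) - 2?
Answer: -18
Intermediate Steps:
t(a) = -2 + 2*a**2 (t(a) = (a**2 + a**2) - 2 = 2*a**2 - 2 = -2 + 2*a**2)
f = 0 (f = 0 + 0 = 0)
Q(E) = -2*E/3 (Q(E) = -(E + E)/3 = -2*E/3)
Q(g(-22)) - (t(4)*f + 2)**2 = -2/3*21 - ((-2 + 2*4**2)*0 + 2)**2 = -14 - ((-2 + 2*16)*0 + 2)**2 = -14 - ((-2 + 32)*0 + 2)**2 = -14 - (30*0 + 2)**2 = -14 - (0 + 2)**2 = -14 - 1*2**2 = -14 - 1*4 = -14 - 4 = -18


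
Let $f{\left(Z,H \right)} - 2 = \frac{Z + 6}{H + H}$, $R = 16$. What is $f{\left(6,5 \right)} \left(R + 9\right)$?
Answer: $80$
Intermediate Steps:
$f{\left(Z,H \right)} = 2 + \frac{6 + Z}{2 H}$ ($f{\left(Z,H \right)} = 2 + \frac{Z + 6}{H + H} = 2 + \frac{6 + Z}{2 H}$)
$f{\left(6,5 \right)} \left(R + 9\right) = \frac{6 + 6 + 4 \cdot 5}{2 \cdot 5} \left(16 + 9\right) = \frac{1}{2} \cdot \frac{1}{5} \left(6 + 6 + 20\right) 25 = \frac{1}{2} \cdot \frac{1}{5} \cdot 32 \cdot 25 = \frac{16}{5} \cdot 25 = 80$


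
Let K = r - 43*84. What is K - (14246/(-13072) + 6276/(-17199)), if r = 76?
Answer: -132442550497/37470888 ≈ -3534.5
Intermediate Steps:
K = -3536 (K = 76 - 43*84 = 76 - 3612 = -3536)
K - (14246/(-13072) + 6276/(-17199)) = -3536 - (14246/(-13072) + 6276/(-17199)) = -3536 - (14246*(-1/13072) + 6276*(-1/17199)) = -3536 - (-7123/6536 - 2092/5733) = -3536 - 1*(-54509471/37470888) = -3536 + 54509471/37470888 = -132442550497/37470888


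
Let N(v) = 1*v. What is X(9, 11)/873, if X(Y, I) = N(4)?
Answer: 4/873 ≈ 0.0045819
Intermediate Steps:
N(v) = v
X(Y, I) = 4
X(9, 11)/873 = 4/873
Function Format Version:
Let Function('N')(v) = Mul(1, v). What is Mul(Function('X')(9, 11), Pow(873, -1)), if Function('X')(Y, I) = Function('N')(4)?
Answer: Rational(4, 873) ≈ 0.0045819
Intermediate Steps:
Function('N')(v) = v
Function('X')(Y, I) = 4
Mul(Function('X')(9, 11), Pow(873, -1)) = Mul(4, Pow(873, -1)) = Mul(4, Rational(1, 873)) = Rational(4, 873)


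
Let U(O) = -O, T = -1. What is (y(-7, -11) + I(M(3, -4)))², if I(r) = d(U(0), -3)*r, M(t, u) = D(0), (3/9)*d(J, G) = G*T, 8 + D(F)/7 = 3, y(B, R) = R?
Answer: 106276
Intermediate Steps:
D(F) = -35 (D(F) = -56 + 7*3 = -56 + 21 = -35)
d(J, G) = -3*G (d(J, G) = 3*(G*(-1)) = 3*(-G) = -3*G)
M(t, u) = -35
I(r) = 9*r (I(r) = (-3*(-3))*r = 9*r)
(y(-7, -11) + I(M(3, -4)))² = (-11 + 9*(-35))² = (-11 - 315)² = (-326)² = 106276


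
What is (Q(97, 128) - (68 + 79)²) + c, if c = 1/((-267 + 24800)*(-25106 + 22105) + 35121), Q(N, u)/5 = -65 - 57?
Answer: -1635060926229/73588412 ≈ -22219.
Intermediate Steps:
Q(N, u) = -610 (Q(N, u) = 5*(-65 - 57) = 5*(-122) = -610)
c = -1/73588412 (c = 1/(24533*(-3001) + 35121) = 1/(-73623533 + 35121) = 1/(-73588412) = -1/73588412 ≈ -1.3589e-8)
(Q(97, 128) - (68 + 79)²) + c = (-610 - (68 + 79)²) - 1/73588412 = (-610 - 1*147²) - 1/73588412 = (-610 - 1*21609) - 1/73588412 = (-610 - 21609) - 1/73588412 = -22219 - 1/73588412 = -1635060926229/73588412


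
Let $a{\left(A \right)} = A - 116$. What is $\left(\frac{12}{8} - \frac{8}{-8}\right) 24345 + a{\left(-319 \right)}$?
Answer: $\frac{120855}{2} \approx 60428.0$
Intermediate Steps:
$a{\left(A \right)} = -116 + A$
$\left(\frac{12}{8} - \frac{8}{-8}\right) 24345 + a{\left(-319 \right)} = \left(\frac{12}{8} - \frac{8}{-8}\right) 24345 - 435 = \left(12 \cdot \frac{1}{8} - -1\right) 24345 - 435 = \left(\frac{3}{2} + 1\right) 24345 - 435 = \frac{5}{2} \cdot 24345 - 435 = \frac{121725}{2} - 435 = \frac{120855}{2}$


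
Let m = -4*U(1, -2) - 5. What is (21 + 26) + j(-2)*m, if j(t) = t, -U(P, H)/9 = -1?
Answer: 129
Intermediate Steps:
U(P, H) = 9 (U(P, H) = -9*(-1) = 9)
m = -41 (m = -4*9 - 5 = -36 - 5 = -41)
(21 + 26) + j(-2)*m = (21 + 26) - 2*(-41) = 47 + 82 = 129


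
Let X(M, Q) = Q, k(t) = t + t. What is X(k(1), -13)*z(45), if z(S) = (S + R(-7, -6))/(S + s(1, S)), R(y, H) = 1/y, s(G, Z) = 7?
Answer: -157/14 ≈ -11.214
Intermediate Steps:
k(t) = 2*t
z(S) = (-1/7 + S)/(7 + S) (z(S) = (S + 1/(-7))/(S + 7) = (S - 1/7)/(7 + S) = (-1/7 + S)/(7 + S))
X(k(1), -13)*z(45) = -13*(-1/7 + 45)/(7 + 45) = -13*314/(52*7) = -314/(4*7) = -13*157/182 = -157/14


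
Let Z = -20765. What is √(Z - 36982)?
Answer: I*√57747 ≈ 240.31*I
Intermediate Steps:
√(Z - 36982) = √(-20765 - 36982) = √(-57747) = I*√57747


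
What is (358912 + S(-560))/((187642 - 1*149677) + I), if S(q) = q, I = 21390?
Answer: 358352/59355 ≈ 6.0374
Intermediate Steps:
(358912 + S(-560))/((187642 - 1*149677) + I) = (358912 - 560)/((187642 - 1*149677) + 21390) = 358352/((187642 - 149677) + 21390) = 358352/(37965 + 21390) = 358352/59355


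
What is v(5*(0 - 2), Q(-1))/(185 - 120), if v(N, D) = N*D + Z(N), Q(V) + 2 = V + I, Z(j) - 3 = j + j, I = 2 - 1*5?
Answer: 43/65 ≈ 0.66154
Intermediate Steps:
I = -3 (I = 2 - 5 = -3)
Z(j) = 3 + 2*j (Z(j) = 3 + (j + j) = 3 + 2*j)
Q(V) = -5 + V (Q(V) = -2 + (V - 3) = -2 + (-3 + V) = -5 + V)
v(N, D) = 3 + 2*N + D*N (v(N, D) = N*D + (3 + 2*N) = D*N + (3 + 2*N) = 3 + 2*N + D*N)
v(5*(0 - 2), Q(-1))/(185 - 120) = (3 + 2*(5*(0 - 2)) + (-5 - 1)*(5*(0 - 2)))/(185 - 120) = (3 + 2*(5*(-2)) - 30*(-2))/65 = (3 + 2*(-10) - 6*(-10))*(1/65) = (3 - 20 + 60)*(1/65) = 43*(1/65) = 43/65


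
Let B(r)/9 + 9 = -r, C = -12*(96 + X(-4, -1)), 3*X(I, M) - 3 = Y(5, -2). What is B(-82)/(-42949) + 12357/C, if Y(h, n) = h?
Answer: -531498681/50851616 ≈ -10.452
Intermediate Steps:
X(I, M) = 8/3 (X(I, M) = 1 + (1/3)*5 = 1 + 5/3 = 8/3)
C = -1184 (C = -12*(96 + 8/3) = -12*296/3 = -1184)
B(r) = -81 - 9*r (B(r) = -81 + 9*(-r) = -81 - 9*r)
B(-82)/(-42949) + 12357/C = (-81 - 9*(-82))/(-42949) + 12357/(-1184) = (-81 + 738)*(-1/42949) + 12357*(-1/1184) = 657*(-1/42949) - 12357/1184 = -657/42949 - 12357/1184 = -531498681/50851616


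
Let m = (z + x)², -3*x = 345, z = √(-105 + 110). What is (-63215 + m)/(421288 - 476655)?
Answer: 3845/4259 + 230*√5/55367 ≈ 0.91208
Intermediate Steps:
z = √5 ≈ 2.2361
x = -115 (x = -⅓*345 = -115)
m = (-115 + √5)² (m = (√5 - 115)² = (-115 + √5)² ≈ 12716.)
(-63215 + m)/(421288 - 476655) = (-63215 + (115 - √5)²)/(421288 - 476655) = (-63215 + (115 - √5)²)/(-55367) = (-63215 + (115 - √5)²)*(-1/55367) = 63215/55367 - (115 - √5)²/55367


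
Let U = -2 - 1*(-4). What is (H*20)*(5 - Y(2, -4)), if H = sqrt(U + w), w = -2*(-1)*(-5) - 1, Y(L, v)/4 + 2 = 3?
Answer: 60*I ≈ 60.0*I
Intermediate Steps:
Y(L, v) = 4 (Y(L, v) = -8 + 4*3 = -8 + 12 = 4)
U = 2 (U = -2 + 4 = 2)
w = -11 (w = 2*(-5) - 1 = -10 - 1 = -11)
H = 3*I (H = sqrt(2 - 11) = sqrt(-9) = 3*I ≈ 3.0*I)
(H*20)*(5 - Y(2, -4)) = ((3*I)*20)*(5 - 1*4) = (60*I)*(5 - 4) = (60*I)*1 = 60*I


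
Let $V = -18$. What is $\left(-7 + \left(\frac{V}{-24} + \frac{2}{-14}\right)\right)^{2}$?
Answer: $\frac{32041}{784} \approx 40.869$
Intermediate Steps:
$\left(-7 + \left(\frac{V}{-24} + \frac{2}{-14}\right)\right)^{2} = \left(-7 + \left(- \frac{18}{-24} + \frac{2}{-14}\right)\right)^{2} = \left(-7 + \left(\left(-18\right) \left(- \frac{1}{24}\right) + 2 \left(- \frac{1}{14}\right)\right)\right)^{2} = \left(-7 + \left(\frac{3}{4} - \frac{1}{7}\right)\right)^{2} = \left(-7 + \frac{17}{28}\right)^{2} = \left(- \frac{179}{28}\right)^{2} = \frac{32041}{784}$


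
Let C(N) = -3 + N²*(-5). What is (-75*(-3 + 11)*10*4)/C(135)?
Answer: 1000/3797 ≈ 0.26337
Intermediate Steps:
C(N) = -3 - 5*N²
(-75*(-3 + 11)*10*4)/C(135) = (-75*(-3 + 11)*10*4)/(-3 - 5*135²) = (-600*40)/(-3 - 5*18225) = (-75*320)/(-3 - 91125) = -24000/(-91128) = -24000*(-1/91128) = 1000/3797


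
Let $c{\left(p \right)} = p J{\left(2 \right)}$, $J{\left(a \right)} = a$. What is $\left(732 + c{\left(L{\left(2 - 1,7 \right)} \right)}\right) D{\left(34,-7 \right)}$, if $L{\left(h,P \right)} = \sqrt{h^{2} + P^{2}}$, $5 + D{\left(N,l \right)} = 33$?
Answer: $20496 + 280 \sqrt{2} \approx 20892.0$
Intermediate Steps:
$D{\left(N,l \right)} = 28$ ($D{\left(N,l \right)} = -5 + 33 = 28$)
$L{\left(h,P \right)} = \sqrt{P^{2} + h^{2}}$
$c{\left(p \right)} = 2 p$ ($c{\left(p \right)} = p 2 = 2 p$)
$\left(732 + c{\left(L{\left(2 - 1,7 \right)} \right)}\right) D{\left(34,-7 \right)} = \left(732 + 2 \sqrt{7^{2} + \left(2 - 1\right)^{2}}\right) 28 = \left(732 + 2 \sqrt{49 + \left(2 - 1\right)^{2}}\right) 28 = \left(732 + 2 \sqrt{49 + 1^{2}}\right) 28 = \left(732 + 2 \sqrt{49 + 1}\right) 28 = \left(732 + 2 \sqrt{50}\right) 28 = \left(732 + 2 \cdot 5 \sqrt{2}\right) 28 = \left(732 + 10 \sqrt{2}\right) 28 = 20496 + 280 \sqrt{2}$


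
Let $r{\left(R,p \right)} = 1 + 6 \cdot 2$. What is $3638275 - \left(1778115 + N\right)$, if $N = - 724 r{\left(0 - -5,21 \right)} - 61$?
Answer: $1869633$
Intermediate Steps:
$r{\left(R,p \right)} = 13$ ($r{\left(R,p \right)} = 1 + 12 = 13$)
$N = -9473$ ($N = \left(-724\right) 13 - 61 = -9412 - 61 = -9473$)
$3638275 - \left(1778115 + N\right) = 3638275 - 1768642 = 1869633$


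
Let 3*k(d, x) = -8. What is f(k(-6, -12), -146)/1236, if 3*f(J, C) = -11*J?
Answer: 22/2781 ≈ 0.0079108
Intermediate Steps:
k(d, x) = -8/3 (k(d, x) = (1/3)*(-8) = -8/3)
f(J, C) = -11*J/3 (f(J, C) = (-11*J)/3 = -11*J/3)
f(k(-6, -12), -146)/1236 = -11/3*(-8/3)/1236 = (88/9)*(1/1236) = 22/2781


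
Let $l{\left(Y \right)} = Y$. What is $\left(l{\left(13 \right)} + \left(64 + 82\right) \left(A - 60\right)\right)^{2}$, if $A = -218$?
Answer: $1646330625$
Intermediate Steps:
$\left(l{\left(13 \right)} + \left(64 + 82\right) \left(A - 60\right)\right)^{2} = \left(13 + \left(64 + 82\right) \left(-218 - 60\right)\right)^{2} = \left(13 + 146 \left(-278\right)\right)^{2} = \left(13 - 40588\right)^{2} = \left(-40575\right)^{2} = 1646330625$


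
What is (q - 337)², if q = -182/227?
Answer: 5879975761/51529 ≈ 1.1411e+5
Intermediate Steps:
q = -182/227 (q = -182*1/227 = -182/227 ≈ -0.80176)
(q - 337)² = (-182/227 - 337)² = (-76681/227)² = 5879975761/51529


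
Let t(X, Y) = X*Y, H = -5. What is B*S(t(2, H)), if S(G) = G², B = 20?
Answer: 2000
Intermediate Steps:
B*S(t(2, H)) = 20*(2*(-5))² = 20*(-10)² = 20*100 = 2000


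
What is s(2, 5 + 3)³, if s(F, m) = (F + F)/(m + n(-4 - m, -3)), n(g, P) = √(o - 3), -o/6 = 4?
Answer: 64/(8 + 3*I*√3)³ ≈ -0.01155 - 0.072815*I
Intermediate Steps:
o = -24 (o = -6*4 = -24)
n(g, P) = 3*I*√3 (n(g, P) = √(-24 - 3) = √(-27) = 3*I*√3)
s(F, m) = 2*F/(m + 3*I*√3) (s(F, m) = (F + F)/(m + 3*I*√3) = (2*F)/(m + 3*I*√3) = 2*F/(m + 3*I*√3))
s(2, 5 + 3)³ = (2*2/((5 + 3) + 3*I*√3))³ = (2*2/(8 + 3*I*√3))³ = (4/(8 + 3*I*√3))³ = 64/(8 + 3*I*√3)³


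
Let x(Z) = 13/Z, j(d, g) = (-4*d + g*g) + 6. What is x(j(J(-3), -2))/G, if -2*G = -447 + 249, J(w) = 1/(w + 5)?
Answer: 13/792 ≈ 0.016414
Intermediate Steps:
J(w) = 1/(5 + w)
j(d, g) = 6 + g² - 4*d (j(d, g) = (-4*d + g²) + 6 = (g² - 4*d) + 6 = 6 + g² - 4*d)
G = 99 (G = -(-447 + 249)/2 = -½*(-198) = 99)
x(j(J(-3), -2))/G = (13/(6 + (-2)² - 4/(5 - 3)))/99 = (13/(6 + 4 - 4/2))*(1/99) = (13/(6 + 4 - 4*½))*(1/99) = (13/(6 + 4 - 2))*(1/99) = (13/8)*(1/99) = 13/792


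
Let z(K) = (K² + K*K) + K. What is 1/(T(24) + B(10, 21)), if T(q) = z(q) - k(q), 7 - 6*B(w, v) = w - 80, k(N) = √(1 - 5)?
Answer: 42798/50879833 + 72*I/50879833 ≈ 0.00084116 + 1.4151e-6*I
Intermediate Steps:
k(N) = 2*I (k(N) = √(-4) = 2*I)
B(w, v) = 29/2 - w/6 (B(w, v) = 7/6 - (w - 80)/6 = 7/6 - (-80 + w)/6 = 7/6 + (40/3 - w/6) = 29/2 - w/6)
z(K) = K + 2*K² (z(K) = (K² + K²) + K = 2*K² + K = K + 2*K²)
T(q) = -2*I + q*(1 + 2*q) (T(q) = q*(1 + 2*q) - 2*I = -2*I + q*(1 + 2*q))
1/(T(24) + B(10, 21)) = 1/((-2*I + 24*(1 + 2*24)) + (29/2 - ⅙*10)) = 1/((-2*I + 24*(1 + 48)) + (29/2 - 5/3)) = 1/((-2*I + 24*49) + 77/6) = 1/((-2*I + 1176) + 77/6) = 1/((1176 - 2*I) + 77/6) = 1/(7133/6 - 2*I) = 36*(7133/6 + 2*I)/50879833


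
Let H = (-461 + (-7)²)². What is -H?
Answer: -169744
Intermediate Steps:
H = 169744 (H = (-461 + 49)² = (-412)² = 169744)
-H = -1*169744 = -169744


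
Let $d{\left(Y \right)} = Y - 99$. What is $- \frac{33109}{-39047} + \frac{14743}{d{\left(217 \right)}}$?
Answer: $\frac{579576783}{4607546} \approx 125.79$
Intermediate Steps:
$d{\left(Y \right)} = -99 + Y$
$- \frac{33109}{-39047} + \frac{14743}{d{\left(217 \right)}} = - \frac{33109}{-39047} + \frac{14743}{-99 + 217} = \left(-33109\right) \left(- \frac{1}{39047}\right) + \frac{14743}{118} = \frac{33109}{39047} + 14743 \cdot \frac{1}{118} = \frac{33109}{39047} + \frac{14743}{118} = \frac{579576783}{4607546}$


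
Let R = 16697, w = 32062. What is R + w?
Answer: 48759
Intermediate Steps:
R + w = 16697 + 32062 = 48759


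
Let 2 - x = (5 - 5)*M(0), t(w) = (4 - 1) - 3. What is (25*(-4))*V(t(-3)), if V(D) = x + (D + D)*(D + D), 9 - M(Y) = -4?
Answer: -200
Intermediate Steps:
M(Y) = 13 (M(Y) = 9 - 1*(-4) = 9 + 4 = 13)
t(w) = 0 (t(w) = 3 - 3 = 0)
x = 2 (x = 2 - (5 - 5)*13 = 2 - 0*13 = 2 - 1*0 = 2 + 0 = 2)
V(D) = 2 + 4*D**2 (V(D) = 2 + (D + D)*(D + D) = 2 + (2*D)*(2*D) = 2 + 4*D**2)
(25*(-4))*V(t(-3)) = (25*(-4))*(2 + 4*0**2) = -100*(2 + 4*0) = -100*(2 + 0) = -100*2 = -200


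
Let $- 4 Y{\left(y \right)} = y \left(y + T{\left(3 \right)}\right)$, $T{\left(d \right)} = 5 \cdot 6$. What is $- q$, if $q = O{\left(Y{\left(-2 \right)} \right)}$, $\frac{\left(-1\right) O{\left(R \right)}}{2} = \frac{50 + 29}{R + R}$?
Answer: $\frac{79}{14} \approx 5.6429$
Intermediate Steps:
$T{\left(d \right)} = 30$
$Y{\left(y \right)} = - \frac{y \left(30 + y\right)}{4}$ ($Y{\left(y \right)} = - \frac{y \left(y + 30\right)}{4} = - \frac{y \left(30 + y\right)}{4}$)
$O{\left(R \right)} = - \frac{79}{R}$ ($O{\left(R \right)} = - 2 \frac{50 + 29}{R + R} = - 2 \frac{79}{2 R} = - \frac{79}{R}$)
$q = - \frac{79}{14}$ ($q = - \frac{79}{\left(- \frac{1}{4}\right) \left(-2\right) \left(30 - 2\right)} = - \frac{79}{\left(- \frac{1}{4}\right) \left(-2\right) 28} = - \frac{79}{14} \approx -5.6429$)
$- q = \left(-1\right) \left(- \frac{79}{14}\right) = \frac{79}{14}$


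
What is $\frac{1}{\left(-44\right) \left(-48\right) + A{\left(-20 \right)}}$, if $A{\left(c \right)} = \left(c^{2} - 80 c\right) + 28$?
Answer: $\frac{1}{4140} \approx 0.00024155$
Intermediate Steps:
$A{\left(c \right)} = 28 + c^{2} - 80 c$
$\frac{1}{\left(-44\right) \left(-48\right) + A{\left(-20 \right)}} = \frac{1}{\left(-44\right) \left(-48\right) + \left(28 + \left(-20\right)^{2} - -1600\right)} = \frac{1}{2112 + \left(28 + 400 + 1600\right)} = \frac{1}{2112 + 2028} = \frac{1}{4140}$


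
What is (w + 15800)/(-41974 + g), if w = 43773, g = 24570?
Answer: -59573/17404 ≈ -3.4229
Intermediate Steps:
(w + 15800)/(-41974 + g) = (43773 + 15800)/(-41974 + 24570) = 59573/(-17404) = 59573*(-1/17404) = -59573/17404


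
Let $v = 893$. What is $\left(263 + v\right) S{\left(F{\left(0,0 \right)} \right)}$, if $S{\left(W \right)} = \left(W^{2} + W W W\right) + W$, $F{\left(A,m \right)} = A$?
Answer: $0$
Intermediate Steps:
$S{\left(W \right)} = W + W^{2} + W^{3}$ ($S{\left(W \right)} = \left(W^{2} + W^{2} W\right) + W = \left(W^{2} + W^{3}\right) + W = W + W^{2} + W^{3}$)
$\left(263 + v\right) S{\left(F{\left(0,0 \right)} \right)} = \left(263 + 893\right) 0 \left(1 + 0 + 0^{2}\right) = 1156 \cdot 0 \left(1 + 0 + 0\right) = 1156 \cdot 0 \cdot 1 = 1156 \cdot 0 = 0$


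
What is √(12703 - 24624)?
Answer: I*√11921 ≈ 109.18*I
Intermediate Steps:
√(12703 - 24624) = √(-11921) = I*√11921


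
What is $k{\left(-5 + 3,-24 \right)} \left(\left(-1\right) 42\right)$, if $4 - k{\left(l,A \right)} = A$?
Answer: $-1176$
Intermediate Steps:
$k{\left(l,A \right)} = 4 - A$
$k{\left(-5 + 3,-24 \right)} \left(\left(-1\right) 42\right) = \left(4 - -24\right) \left(\left(-1\right) 42\right) = \left(4 + 24\right) \left(-42\right) = 28 \left(-42\right) = -1176$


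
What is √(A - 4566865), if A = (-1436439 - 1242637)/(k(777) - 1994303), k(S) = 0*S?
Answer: I*√18163533158788864757/1994303 ≈ 2137.0*I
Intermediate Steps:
k(S) = 0
A = 2679076/1994303 (A = (-1436439 - 1242637)/(0 - 1994303) = -2679076/(-1994303) = -2679076*(-1/1994303) = 2679076/1994303 ≈ 1.3434)
√(A - 4566865) = √(2679076/1994303 - 4566865) = √(-9107709891019/1994303) = I*√18163533158788864757/1994303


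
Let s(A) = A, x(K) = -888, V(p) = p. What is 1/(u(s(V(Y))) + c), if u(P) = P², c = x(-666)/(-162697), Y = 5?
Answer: 162697/4068313 ≈ 0.039991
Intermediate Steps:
c = 888/162697 (c = -888/(-162697) = -888*(-1/162697) = 888/162697 ≈ 0.0054580)
1/(u(s(V(Y))) + c) = 1/(5² + 888/162697) = 1/(25 + 888/162697) = 1/(4068313/162697) = 162697/4068313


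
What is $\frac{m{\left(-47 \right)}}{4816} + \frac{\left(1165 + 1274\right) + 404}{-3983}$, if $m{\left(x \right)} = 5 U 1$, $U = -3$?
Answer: $- \frac{1964519}{2740304} \approx -0.7169$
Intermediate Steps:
$m{\left(x \right)} = -15$ ($m{\left(x \right)} = 5 \left(-3\right) 1 = \left(-15\right) 1 = -15$)
$\frac{m{\left(-47 \right)}}{4816} + \frac{\left(1165 + 1274\right) + 404}{-3983} = - \frac{15}{4816} + \frac{\left(1165 + 1274\right) + 404}{-3983} = \left(-15\right) \frac{1}{4816} + \left(2439 + 404\right) \left(- \frac{1}{3983}\right) = - \frac{15}{4816} + 2843 \left(- \frac{1}{3983}\right) = - \frac{15}{4816} - \frac{2843}{3983} = - \frac{1964519}{2740304}$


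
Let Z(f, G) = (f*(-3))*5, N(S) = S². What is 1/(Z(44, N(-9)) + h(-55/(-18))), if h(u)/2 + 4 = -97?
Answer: -1/862 ≈ -0.0011601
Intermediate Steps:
h(u) = -202 (h(u) = -8 + 2*(-97) = -8 - 194 = -202)
Z(f, G) = -15*f (Z(f, G) = -3*f*5 = -15*f)
1/(Z(44, N(-9)) + h(-55/(-18))) = 1/(-15*44 - 202) = 1/(-660 - 202) = 1/(-862) = -1/862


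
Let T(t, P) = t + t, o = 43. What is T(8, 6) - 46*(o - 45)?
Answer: 108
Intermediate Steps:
T(t, P) = 2*t
T(8, 6) - 46*(o - 45) = 2*8 - 46*(43 - 45) = 16 - 46*(-2) = 16 + 92 = 108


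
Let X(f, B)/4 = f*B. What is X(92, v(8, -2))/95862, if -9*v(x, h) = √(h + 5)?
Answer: -184*√3/431379 ≈ -0.00073879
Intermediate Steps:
v(x, h) = -√(5 + h)/9 (v(x, h) = -√(h + 5)/9 = -√(5 + h)/9)
X(f, B) = 4*B*f (X(f, B) = 4*(f*B) = 4*(B*f) = 4*B*f)
X(92, v(8, -2))/95862 = (4*(-√(5 - 2)/9)*92)/95862 = (4*(-√3/9)*92)*(1/95862) = -368*√3/9*(1/95862) = -184*√3/431379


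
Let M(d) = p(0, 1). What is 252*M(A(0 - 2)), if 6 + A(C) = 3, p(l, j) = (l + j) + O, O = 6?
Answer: 1764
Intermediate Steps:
p(l, j) = 6 + j + l (p(l, j) = (l + j) + 6 = (j + l) + 6 = 6 + j + l)
A(C) = -3 (A(C) = -6 + 3 = -3)
M(d) = 7 (M(d) = 6 + 1 + 0 = 7)
252*M(A(0 - 2)) = 252*7 = 1764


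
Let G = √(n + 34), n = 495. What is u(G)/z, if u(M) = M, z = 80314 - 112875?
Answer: -23/32561 ≈ -0.00070637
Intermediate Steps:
G = 23 (G = √(495 + 34) = √529 = 23)
z = -32561
u(G)/z = 23/(-32561) = 23*(-1/32561) = -23/32561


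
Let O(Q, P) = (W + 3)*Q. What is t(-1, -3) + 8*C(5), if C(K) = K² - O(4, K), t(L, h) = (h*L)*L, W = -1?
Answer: 133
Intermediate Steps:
t(L, h) = h*L² (t(L, h) = (L*h)*L = h*L²)
O(Q, P) = 2*Q (O(Q, P) = (-1 + 3)*Q = 2*Q)
C(K) = -8 + K² (C(K) = K² - 2*4 = K² - 1*8 = K² - 8 = -8 + K²)
t(-1, -3) + 8*C(5) = -3*(-1)² + 8*(-8 + 5²) = -3*1 + 8*(-8 + 25) = -3 + 8*17 = -3 + 136 = 133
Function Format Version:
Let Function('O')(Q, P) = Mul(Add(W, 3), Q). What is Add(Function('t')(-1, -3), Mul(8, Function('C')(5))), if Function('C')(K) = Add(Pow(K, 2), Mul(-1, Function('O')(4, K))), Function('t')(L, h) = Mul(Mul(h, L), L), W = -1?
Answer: 133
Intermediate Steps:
Function('t')(L, h) = Mul(h, Pow(L, 2)) (Function('t')(L, h) = Mul(Mul(L, h), L) = Mul(h, Pow(L, 2)))
Function('O')(Q, P) = Mul(2, Q) (Function('O')(Q, P) = Mul(Add(-1, 3), Q) = Mul(2, Q))
Function('C')(K) = Add(-8, Pow(K, 2)) (Function('C')(K) = Add(Pow(K, 2), Mul(-1, Mul(2, 4))) = Add(Pow(K, 2), Mul(-1, 8)) = Add(Pow(K, 2), -8) = Add(-8, Pow(K, 2)))
Add(Function('t')(-1, -3), Mul(8, Function('C')(5))) = Add(Mul(-3, Pow(-1, 2)), Mul(8, Add(-8, Pow(5, 2)))) = Add(Mul(-3, 1), Mul(8, Add(-8, 25))) = Add(-3, Mul(8, 17)) = Add(-3, 136) = 133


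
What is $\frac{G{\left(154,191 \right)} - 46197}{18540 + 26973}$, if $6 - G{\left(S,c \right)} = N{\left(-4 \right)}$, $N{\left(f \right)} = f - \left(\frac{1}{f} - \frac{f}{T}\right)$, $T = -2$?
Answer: $- \frac{184757}{182052} \approx -1.0149$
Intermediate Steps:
$N{\left(f \right)} = \frac{f}{2} - \frac{1}{f}$ ($N{\left(f \right)} = f + \left(- \frac{1}{f} + \frac{f}{-2}\right) = f + \left(- \frac{1}{f} + f \left(- \frac{1}{2}\right)\right) = f - \left(\frac{1}{f} + \frac{f}{2}\right) = \frac{f}{2} - \frac{1}{f}$)
$G{\left(S,c \right)} = \frac{31}{4}$ ($G{\left(S,c \right)} = 6 - \left(\frac{1}{2} \left(-4\right) - \frac{1}{-4}\right) = 6 - \left(-2 - - \frac{1}{4}\right) = 6 - \left(-2 + \frac{1}{4}\right) = 6 - - \frac{7}{4} = 6 + \frac{7}{4} = \frac{31}{4}$)
$\frac{G{\left(154,191 \right)} - 46197}{18540 + 26973} = \frac{\frac{31}{4} - 46197}{18540 + 26973} = - \frac{184757}{4 \cdot 45513} = \left(- \frac{184757}{4}\right) \frac{1}{45513} = - \frac{184757}{182052}$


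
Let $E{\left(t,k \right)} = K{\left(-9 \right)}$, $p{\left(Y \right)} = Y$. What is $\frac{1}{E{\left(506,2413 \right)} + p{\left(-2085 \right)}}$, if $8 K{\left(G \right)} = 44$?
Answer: $- \frac{2}{4159} \approx -0.00048088$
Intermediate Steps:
$K{\left(G \right)} = \frac{11}{2}$ ($K{\left(G \right)} = \frac{1}{8} \cdot 44 = \frac{11}{2}$)
$E{\left(t,k \right)} = \frac{11}{2}$
$\frac{1}{E{\left(506,2413 \right)} + p{\left(-2085 \right)}} = \frac{1}{\frac{11}{2} - 2085} = \frac{1}{- \frac{4159}{2}} = - \frac{2}{4159}$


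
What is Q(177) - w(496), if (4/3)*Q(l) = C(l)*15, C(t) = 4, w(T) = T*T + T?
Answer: -246467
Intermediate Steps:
w(T) = T + T² (w(T) = T² + T = T + T²)
Q(l) = 45 (Q(l) = 3*(4*15)/4 = (¾)*60 = 45)
Q(177) - w(496) = 45 - 496*(1 + 496) = 45 - 496*497 = 45 - 1*246512 = 45 - 246512 = -246467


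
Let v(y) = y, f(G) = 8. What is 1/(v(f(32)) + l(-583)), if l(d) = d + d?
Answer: -1/1158 ≈ -0.00086356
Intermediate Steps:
l(d) = 2*d
1/(v(f(32)) + l(-583)) = 1/(8 + 2*(-583)) = 1/(8 - 1166) = 1/(-1158) = -1/1158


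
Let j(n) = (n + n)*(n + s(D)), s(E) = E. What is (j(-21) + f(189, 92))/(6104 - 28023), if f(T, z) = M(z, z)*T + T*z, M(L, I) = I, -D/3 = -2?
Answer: -35406/21919 ≈ -1.6153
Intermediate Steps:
D = 6 (D = -3*(-2) = 6)
f(T, z) = 2*T*z (f(T, z) = z*T + T*z = T*z + T*z = 2*T*z)
j(n) = 2*n*(6 + n) (j(n) = (n + n)*(n + 6) = (2*n)*(6 + n) = 2*n*(6 + n))
(j(-21) + f(189, 92))/(6104 - 28023) = (2*(-21)*(6 - 21) + 2*189*92)/(6104 - 28023) = (2*(-21)*(-15) + 34776)/(-21919) = (630 + 34776)*(-1/21919) = 35406*(-1/21919) = -35406/21919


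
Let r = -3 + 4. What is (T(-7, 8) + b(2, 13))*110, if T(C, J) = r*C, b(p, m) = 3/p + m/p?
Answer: 110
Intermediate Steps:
r = 1
T(C, J) = C (T(C, J) = 1*C = C)
(T(-7, 8) + b(2, 13))*110 = (-7 + (3 + 13)/2)*110 = (-7 + (½)*16)*110 = (-7 + 8)*110 = 1*110 = 110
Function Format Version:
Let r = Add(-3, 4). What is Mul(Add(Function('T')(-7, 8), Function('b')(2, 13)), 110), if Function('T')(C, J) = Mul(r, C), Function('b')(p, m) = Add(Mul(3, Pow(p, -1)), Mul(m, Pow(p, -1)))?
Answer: 110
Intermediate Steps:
r = 1
Function('T')(C, J) = C (Function('T')(C, J) = Mul(1, C) = C)
Mul(Add(Function('T')(-7, 8), Function('b')(2, 13)), 110) = Mul(Add(-7, Mul(Pow(2, -1), Add(3, 13))), 110) = Mul(Add(-7, Mul(Rational(1, 2), 16)), 110) = Mul(Add(-7, 8), 110) = Mul(1, 110) = 110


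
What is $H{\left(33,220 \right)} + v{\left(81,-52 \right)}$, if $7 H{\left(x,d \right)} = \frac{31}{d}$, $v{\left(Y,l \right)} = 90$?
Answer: $\frac{138631}{1540} \approx 90.02$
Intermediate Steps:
$H{\left(x,d \right)} = \frac{31}{7 d}$ ($H{\left(x,d \right)} = \frac{31 \frac{1}{d}}{7} = \frac{31}{7 d}$)
$H{\left(33,220 \right)} + v{\left(81,-52 \right)} = \frac{31}{7 \cdot 220} + 90 = \frac{31}{7} \cdot \frac{1}{220} + 90 = \frac{31}{1540} + 90 = \frac{138631}{1540}$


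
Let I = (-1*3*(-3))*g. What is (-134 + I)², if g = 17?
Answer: 361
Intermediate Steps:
I = 153 (I = (-1*3*(-3))*17 = -3*(-3)*17 = 9*17 = 153)
(-134 + I)² = (-134 + 153)² = 19² = 361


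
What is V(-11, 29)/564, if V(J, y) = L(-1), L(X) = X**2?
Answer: 1/564 ≈ 0.0017731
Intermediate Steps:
V(J, y) = 1 (V(J, y) = (-1)**2 = 1)
V(-11, 29)/564 = 1/564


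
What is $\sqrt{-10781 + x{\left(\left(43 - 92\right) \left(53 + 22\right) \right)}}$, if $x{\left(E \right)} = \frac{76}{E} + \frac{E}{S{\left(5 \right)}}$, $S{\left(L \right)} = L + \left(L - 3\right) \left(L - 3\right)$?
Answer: $\frac{2 i \sqrt{30840657}}{105} \approx 105.78 i$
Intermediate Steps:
$S{\left(L \right)} = L + \left(-3 + L\right)^{2}$ ($S{\left(L \right)} = L + \left(-3 + L\right) \left(-3 + L\right) = L + \left(-3 + L\right)^{2}$)
$x{\left(E \right)} = \frac{76}{E} + \frac{E}{9}$ ($x{\left(E \right)} = \frac{76}{E} + \frac{E}{5 + \left(-3 + 5\right)^{2}} = \frac{76}{E} + \frac{E}{5 + 2^{2}} = \frac{76}{E} + \frac{E}{5 + 4} = \frac{76}{E} + \frac{E}{9}$)
$\sqrt{-10781 + x{\left(\left(43 - 92\right) \left(53 + 22\right) \right)}} = \sqrt{-10781 + \left(\frac{76}{\left(43 - 92\right) \left(53 + 22\right)} + \frac{\left(43 - 92\right) \left(53 + 22\right)}{9}\right)} = \sqrt{-10781 + \left(\frac{76}{\left(-49\right) 75} + \frac{\left(-49\right) 75}{9}\right)} = \sqrt{-10781 + \left(\frac{76}{-3675} + \frac{1}{9} \left(-3675\right)\right)} = \sqrt{-10781 + \left(76 \left(- \frac{1}{3675}\right) - \frac{1225}{3}\right)} = \sqrt{-10781 - \frac{1500701}{3675}} = \sqrt{- \frac{41120876}{3675}} = \frac{2 i \sqrt{30840657}}{105}$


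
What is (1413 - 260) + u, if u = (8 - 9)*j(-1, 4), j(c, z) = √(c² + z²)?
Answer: 1153 - √17 ≈ 1148.9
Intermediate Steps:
u = -√17 (u = (8 - 9)*√((-1)² + 4²) = -√(1 + 16) = -√17 ≈ -4.1231)
(1413 - 260) + u = (1413 - 260) - √17 = 1153 - √17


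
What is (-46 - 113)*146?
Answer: -23214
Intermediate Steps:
(-46 - 113)*146 = -159*146 = -23214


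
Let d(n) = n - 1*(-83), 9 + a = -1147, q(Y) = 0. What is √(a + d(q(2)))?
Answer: I*√1073 ≈ 32.757*I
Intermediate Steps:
a = -1156 (a = -9 - 1147 = -1156)
d(n) = 83 + n (d(n) = n + 83 = 83 + n)
√(a + d(q(2))) = √(-1156 + (83 + 0)) = √(-1156 + 83) = √(-1073) = I*√1073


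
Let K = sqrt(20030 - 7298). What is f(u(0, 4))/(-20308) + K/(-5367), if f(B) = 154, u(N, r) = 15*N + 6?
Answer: -77/10154 - 2*sqrt(3183)/5367 ≈ -0.028607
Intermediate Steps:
u(N, r) = 6 + 15*N
K = 2*sqrt(3183) (K = sqrt(12732) = 2*sqrt(3183) ≈ 112.84)
f(u(0, 4))/(-20308) + K/(-5367) = 154/(-20308) + (2*sqrt(3183))/(-5367) = 154*(-1/20308) + (2*sqrt(3183))*(-1/5367) = -77/10154 - 2*sqrt(3183)/5367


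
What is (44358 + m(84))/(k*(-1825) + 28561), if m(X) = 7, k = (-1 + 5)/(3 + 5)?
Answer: 88730/55297 ≈ 1.6046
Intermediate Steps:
k = ½ (k = 4/8 = 4*(⅛) = ½ ≈ 0.50000)
(44358 + m(84))/(k*(-1825) + 28561) = (44358 + 7)/((½)*(-1825) + 28561) = 44365/(-1825/2 + 28561) = 44365/(55297/2) = 44365*(2/55297) = 88730/55297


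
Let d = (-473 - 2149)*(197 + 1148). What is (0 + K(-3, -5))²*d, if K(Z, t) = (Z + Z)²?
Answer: -4570460640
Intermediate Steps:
K(Z, t) = 4*Z² (K(Z, t) = (2*Z)² = 4*Z²)
d = -3526590 (d = -2622*1345 = -3526590)
(0 + K(-3, -5))²*d = (0 + 4*(-3)²)²*(-3526590) = (0 + 4*9)²*(-3526590) = (0 + 36)²*(-3526590) = 36²*(-3526590) = 1296*(-3526590) = -4570460640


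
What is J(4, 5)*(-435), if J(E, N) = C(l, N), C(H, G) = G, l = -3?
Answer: -2175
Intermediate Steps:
J(E, N) = N
J(4, 5)*(-435) = 5*(-435) = -2175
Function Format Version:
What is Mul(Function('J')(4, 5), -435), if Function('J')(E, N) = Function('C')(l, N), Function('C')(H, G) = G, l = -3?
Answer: -2175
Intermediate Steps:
Function('J')(E, N) = N
Mul(Function('J')(4, 5), -435) = Mul(5, -435) = -2175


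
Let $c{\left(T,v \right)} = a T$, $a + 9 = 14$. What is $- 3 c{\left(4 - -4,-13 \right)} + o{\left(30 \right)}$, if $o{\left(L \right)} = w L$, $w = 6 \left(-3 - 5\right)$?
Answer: $-1560$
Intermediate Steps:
$a = 5$ ($a = -9 + 14 = 5$)
$w = -48$ ($w = 6 \left(-8\right) = -48$)
$c{\left(T,v \right)} = 5 T$
$o{\left(L \right)} = - 48 L$
$- 3 c{\left(4 - -4,-13 \right)} + o{\left(30 \right)} = - 3 \cdot 5 \left(4 - -4\right) - 1440 = - 3 \cdot 5 \left(4 + 4\right) - 1440 = - 3 \cdot 5 \cdot 8 - 1440 = \left(-3\right) 40 - 1440 = -120 - 1440 = -1560$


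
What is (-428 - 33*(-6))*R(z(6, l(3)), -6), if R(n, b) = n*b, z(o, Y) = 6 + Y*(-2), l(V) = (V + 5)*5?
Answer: -102120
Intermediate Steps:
l(V) = 25 + 5*V (l(V) = (5 + V)*5 = 25 + 5*V)
z(o, Y) = 6 - 2*Y
R(n, b) = b*n
(-428 - 33*(-6))*R(z(6, l(3)), -6) = (-428 - 33*(-6))*(-6*(6 - 2*(25 + 5*3))) = (-428 - 1*(-198))*(-6*(6 - 2*(25 + 15))) = (-428 + 198)*(-6*(6 - 2*40)) = -(-1380)*(6 - 80) = -(-1380)*(-74) = -230*444 = -102120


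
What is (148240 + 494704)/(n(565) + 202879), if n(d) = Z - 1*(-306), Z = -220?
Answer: 642944/202965 ≈ 3.1678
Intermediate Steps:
n(d) = 86 (n(d) = -220 - 1*(-306) = -220 + 306 = 86)
(148240 + 494704)/(n(565) + 202879) = (148240 + 494704)/(86 + 202879) = 642944/202965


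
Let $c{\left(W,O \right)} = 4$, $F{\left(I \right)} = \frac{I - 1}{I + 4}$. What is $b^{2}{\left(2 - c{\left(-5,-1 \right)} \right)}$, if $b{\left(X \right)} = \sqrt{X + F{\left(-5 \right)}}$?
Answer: $4$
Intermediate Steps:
$F{\left(I \right)} = \frac{-1 + I}{4 + I}$
$b{\left(X \right)} = \sqrt{6 + X}$ ($b{\left(X \right)} = \sqrt{X + \frac{-1 - 5}{4 - 5}} = \sqrt{X + \frac{1}{-1} \left(-6\right)} = \sqrt{X - -6} = \sqrt{X + 6} = \sqrt{6 + X}$)
$b^{2}{\left(2 - c{\left(-5,-1 \right)} \right)} = \left(\sqrt{6 + \left(2 - 4\right)}\right)^{2} = \left(\sqrt{6 - 2}\right)^{2} = \left(\sqrt{4}\right)^{2} = 2^{2} = 4$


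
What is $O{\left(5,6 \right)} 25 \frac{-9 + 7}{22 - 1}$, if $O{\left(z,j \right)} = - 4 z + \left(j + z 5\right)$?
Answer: $- \frac{550}{21} \approx -26.19$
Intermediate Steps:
$O{\left(z,j \right)} = j + z$ ($O{\left(z,j \right)} = - 4 z + \left(j + 5 z\right) = j + z$)
$O{\left(5,6 \right)} 25 \frac{-9 + 7}{22 - 1} = \left(6 + 5\right) 25 \frac{-9 + 7}{22 - 1} = 11 \cdot 25 \left(- \frac{2}{21}\right) = 275 \left(\left(-2\right) \frac{1}{21}\right) = 275 \left(- \frac{2}{21}\right) = - \frac{550}{21}$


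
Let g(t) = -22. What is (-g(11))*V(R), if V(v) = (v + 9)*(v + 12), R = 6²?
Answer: 47520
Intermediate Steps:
R = 36
V(v) = (9 + v)*(12 + v)
(-g(11))*V(R) = (-1*(-22))*(108 + 36² + 21*36) = 22*(108 + 1296 + 756) = 22*2160 = 47520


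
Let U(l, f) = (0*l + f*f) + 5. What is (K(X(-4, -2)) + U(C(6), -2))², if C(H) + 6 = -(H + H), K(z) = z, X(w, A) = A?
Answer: 49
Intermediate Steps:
C(H) = -6 - 2*H (C(H) = -6 - (H + H) = -6 - 2*H)
U(l, f) = 5 + f² (U(l, f) = (0 + f²) + 5 = f² + 5 = 5 + f²)
(K(X(-4, -2)) + U(C(6), -2))² = (-2 + (5 + (-2)²))² = (-2 + (5 + 4))² = (-2 + 9)² = 7² = 49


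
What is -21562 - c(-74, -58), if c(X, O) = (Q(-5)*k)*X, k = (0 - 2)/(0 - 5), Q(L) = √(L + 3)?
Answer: -21562 + 148*I*√2/5 ≈ -21562.0 + 41.861*I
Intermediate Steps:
Q(L) = √(3 + L)
k = ⅖ (k = -2/(-5) = -2*(-⅕) = ⅖ ≈ 0.40000)
c(X, O) = 2*I*X*√2/5 (c(X, O) = (√(3 - 5)*(⅖))*X = (√(-2)*(⅖))*X = ((I*√2)*(⅖))*X = (2*I*√2/5)*X = 2*I*X*√2/5)
-21562 - c(-74, -58) = -21562 - 2*I*(-74)*√2/5 = -21562 - (-148)*I*√2/5 = -21562 + 148*I*√2/5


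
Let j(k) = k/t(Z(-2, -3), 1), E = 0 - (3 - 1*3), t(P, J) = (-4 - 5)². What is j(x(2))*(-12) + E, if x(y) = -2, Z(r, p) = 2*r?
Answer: 8/27 ≈ 0.29630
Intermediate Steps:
t(P, J) = 81 (t(P, J) = (-9)² = 81)
E = 0 (E = 0 - (3 - 3) = 0 - 1*0 = 0 + 0 = 0)
j(k) = k/81
j(x(2))*(-12) + E = ((1/81)*(-2))*(-12) + 0 = -2/81*(-12) + 0 = 8/27 + 0 = 8/27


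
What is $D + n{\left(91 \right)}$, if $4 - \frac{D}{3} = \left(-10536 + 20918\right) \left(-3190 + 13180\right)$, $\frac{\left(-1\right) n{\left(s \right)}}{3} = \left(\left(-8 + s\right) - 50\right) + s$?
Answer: $-311148900$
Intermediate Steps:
$n{\left(s \right)} = 174 - 6 s$ ($n{\left(s \right)} = - 3 \left(\left(\left(-8 + s\right) - 50\right) + s\right) = - 3 \left(\left(-58 + s\right) + s\right) = - 3 \left(-58 + 2 s\right) = 174 - 6 s$)
$D = -311148528$ ($D = 12 - 3 \left(-10536 + 20918\right) \left(-3190 + 13180\right) = 12 - 3 \cdot 10382 \cdot 9990 = 12 - 311148540 = -311148528$)
$D + n{\left(91 \right)} = -311148528 + \left(174 - 546\right) = -311148528 - 372 = -311148900$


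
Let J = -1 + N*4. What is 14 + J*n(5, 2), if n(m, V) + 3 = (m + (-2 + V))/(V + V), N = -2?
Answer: 119/4 ≈ 29.750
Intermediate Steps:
n(m, V) = -3 + (-2 + V + m)/(2*V) (n(m, V) = -3 + (m + (-2 + V))/(V + V) = -3 + (-2 + V + m)/((2*V)) = -3 + (-2 + V + m)*(1/(2*V)) = -3 + (-2 + V + m)/(2*V))
J = -9 (J = -1 - 2*4 = -1 - 8 = -9)
14 + J*n(5, 2) = 14 - 9*(-2 + 5 - 5*2)/(2*2) = 14 - 9*(-2 + 5 - 10)/(2*2) = 14 - 9*(-7)/(2*2) = 14 - 9*(-7/4) = 14 + 63/4 = 119/4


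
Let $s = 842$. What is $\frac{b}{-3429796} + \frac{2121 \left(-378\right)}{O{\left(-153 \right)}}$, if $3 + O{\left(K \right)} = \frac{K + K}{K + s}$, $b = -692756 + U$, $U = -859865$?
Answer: $\frac{90219731359205}{387566948} \approx 2.3279 \cdot 10^{5}$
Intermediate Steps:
$b = -1552621$ ($b = -692756 - 859865 = -1552621$)
$O{\left(K \right)} = -3 + \frac{2 K}{842 + K}$ ($O{\left(K \right)} = -3 + \frac{K + K}{K + 842} = -3 + \frac{2 K}{842 + K}$)
$\frac{b}{-3429796} + \frac{2121 \left(-378\right)}{O{\left(-153 \right)}} = - \frac{1552621}{-3429796} + \frac{2121 \left(-378\right)}{\frac{1}{842 - 153} \left(-2526 - -153\right)} = \left(-1552621\right) \left(- \frac{1}{3429796}\right) - \frac{801738}{\frac{1}{689} \left(-2526 + 153\right)} = \frac{1552621}{3429796} - \frac{801738}{\frac{1}{689} \left(-2373\right)} = \frac{1552621}{3429796} - \frac{801738}{- \frac{2373}{689}} = \frac{1552621}{3429796} - - \frac{26304642}{113} = \frac{1552621}{3429796} + \frac{26304642}{113} = \frac{90219731359205}{387566948}$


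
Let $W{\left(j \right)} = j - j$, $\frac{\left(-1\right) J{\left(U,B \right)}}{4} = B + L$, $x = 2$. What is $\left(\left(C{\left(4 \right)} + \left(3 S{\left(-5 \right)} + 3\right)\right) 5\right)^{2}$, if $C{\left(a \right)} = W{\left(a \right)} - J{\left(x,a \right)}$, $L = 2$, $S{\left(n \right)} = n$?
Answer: $3600$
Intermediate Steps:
$J{\left(U,B \right)} = -8 - 4 B$ ($J{\left(U,B \right)} = - 4 \left(B + 2\right) = - 4 \left(2 + B\right) = -8 - 4 B$)
$W{\left(j \right)} = 0$
$C{\left(a \right)} = 8 + 4 a$ ($C{\left(a \right)} = 0 - \left(-8 - 4 a\right) = 0 + \left(8 + 4 a\right) = 8 + 4 a$)
$\left(\left(C{\left(4 \right)} + \left(3 S{\left(-5 \right)} + 3\right)\right) 5\right)^{2} = \left(\left(\left(8 + 4 \cdot 4\right) + \left(3 \left(-5\right) + 3\right)\right) 5\right)^{2} = \left(\left(\left(8 + 16\right) + \left(-15 + 3\right)\right) 5\right)^{2} = \left(\left(24 - 12\right) 5\right)^{2} = \left(12 \cdot 5\right)^{2} = 60^{2} = 3600$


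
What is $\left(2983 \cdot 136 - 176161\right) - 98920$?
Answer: $130607$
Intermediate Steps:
$\left(2983 \cdot 136 - 176161\right) - 98920 = \left(405688 - 176161\right) - 98920 = 229527 - 98920 = 130607$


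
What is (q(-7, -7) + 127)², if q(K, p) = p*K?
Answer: 30976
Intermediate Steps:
q(K, p) = K*p
(q(-7, -7) + 127)² = (-7*(-7) + 127)² = (49 + 127)² = 176² = 30976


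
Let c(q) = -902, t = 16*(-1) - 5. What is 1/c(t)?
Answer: -1/902 ≈ -0.0011086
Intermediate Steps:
t = -21 (t = -16 - 5 = -21)
1/c(t) = 1/(-902) = -1/902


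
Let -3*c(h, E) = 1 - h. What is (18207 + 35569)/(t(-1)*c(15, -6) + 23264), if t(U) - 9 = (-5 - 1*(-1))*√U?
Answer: 2819932776/1222132465 + 2258592*I/1222132465 ≈ 2.3074 + 0.0018481*I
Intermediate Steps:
c(h, E) = -⅓ + h/3 (c(h, E) = -(1 - h)/3 = -⅓ + h/3)
t(U) = 9 - 4*√U (t(U) = 9 + (-5 - 1*(-1))*√U = 9 + (-5 + 1)*√U = 9 - 4*√U)
(18207 + 35569)/(t(-1)*c(15, -6) + 23264) = (18207 + 35569)/((9 - 4*I)*(-⅓ + (⅓)*15) + 23264) = 53776/((9 - 4*I)*(-⅓ + 5) + 23264) = 53776/((9 - 4*I)*(14/3) + 23264) = 53776/((42 - 56*I/3) + 23264) = 53776/(23306 - 56*I/3) = 53776*(9*(23306 + 56*I/3)/4888529860) = 120996*(23306 + 56*I/3)/1222132465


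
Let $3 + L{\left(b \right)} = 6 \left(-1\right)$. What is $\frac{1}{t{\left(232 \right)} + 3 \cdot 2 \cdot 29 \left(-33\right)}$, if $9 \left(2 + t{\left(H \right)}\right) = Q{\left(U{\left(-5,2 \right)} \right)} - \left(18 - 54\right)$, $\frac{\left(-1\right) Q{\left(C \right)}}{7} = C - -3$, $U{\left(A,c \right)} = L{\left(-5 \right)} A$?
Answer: $- \frac{3}{17332} \approx -0.00017309$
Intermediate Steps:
$L{\left(b \right)} = -9$ ($L{\left(b \right)} = -3 + 6 \left(-1\right) = -3 - 6 = -9$)
$U{\left(A,c \right)} = - 9 A$
$Q{\left(C \right)} = -21 - 7 C$ ($Q{\left(C \right)} = - 7 \left(C - -3\right) = - 7 \left(C + 3\right) = - 7 \left(3 + C\right) = -21 - 7 C$)
$t{\left(H \right)} = - \frac{106}{3}$ ($t{\left(H \right)} = -2 + \frac{\left(-21 - 7 \left(\left(-9\right) \left(-5\right)\right)\right) - \left(18 - 54\right)}{9} = -2 + \frac{\left(-21 - 315\right) - \left(18 - 54\right)}{9} = -2 + \frac{\left(-21 - 315\right) - -36}{9} = -2 + \frac{-336 + 36}{9} = -2 + \frac{1}{9} \left(-300\right) = -2 - \frac{100}{3} = - \frac{106}{3}$)
$\frac{1}{t{\left(232 \right)} + 3 \cdot 2 \cdot 29 \left(-33\right)} = \frac{1}{- \frac{106}{3} + 3 \cdot 2 \cdot 29 \left(-33\right)} = \frac{1}{- \frac{106}{3} + 6 \cdot 29 \left(-33\right)} = \frac{1}{- \frac{106}{3} + 174 \left(-33\right)} = \frac{1}{- \frac{106}{3} - 5742} = \frac{1}{- \frac{17332}{3}} = - \frac{3}{17332}$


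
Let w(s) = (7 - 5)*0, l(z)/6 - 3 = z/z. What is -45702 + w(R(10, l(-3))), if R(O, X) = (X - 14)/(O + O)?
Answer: -45702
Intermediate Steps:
l(z) = 24 (l(z) = 18 + 6*(z/z) = 18 + 6*1 = 18 + 6 = 24)
R(O, X) = (-14 + X)/(2*O) (R(O, X) = (-14 + X)/((2*O)) = (-14 + X)*(1/(2*O)) = (-14 + X)/(2*O))
w(s) = 0 (w(s) = 2*0 = 0)
-45702 + w(R(10, l(-3))) = -45702 + 0 = -45702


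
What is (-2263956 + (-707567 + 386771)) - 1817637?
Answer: -4402389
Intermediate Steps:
(-2263956 + (-707567 + 386771)) - 1817637 = (-2263956 - 320796) - 1817637 = -2584752 - 1817637 = -4402389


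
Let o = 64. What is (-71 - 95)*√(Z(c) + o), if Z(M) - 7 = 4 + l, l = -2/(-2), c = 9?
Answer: -332*√19 ≈ -1447.2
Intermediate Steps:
l = 1 (l = -2*(-½) = 1)
Z(M) = 12 (Z(M) = 7 + (4 + 1) = 7 + 5 = 12)
(-71 - 95)*√(Z(c) + o) = (-71 - 95)*√(12 + 64) = -332*√19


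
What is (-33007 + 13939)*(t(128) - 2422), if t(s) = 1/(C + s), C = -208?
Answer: 923658687/20 ≈ 4.6183e+7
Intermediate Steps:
t(s) = 1/(-208 + s)
(-33007 + 13939)*(t(128) - 2422) = (-33007 + 13939)*(1/(-208 + 128) - 2422) = -19068*(1/(-80) - 2422) = -19068*(-1/80 - 2422) = -19068*(-193761/80) = 923658687/20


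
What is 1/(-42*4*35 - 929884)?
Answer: -1/935764 ≈ -1.0686e-6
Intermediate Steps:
1/(-42*4*35 - 929884) = 1/(-168*35 - 929884) = 1/(-5880 - 929884) = 1/(-935764) = -1/935764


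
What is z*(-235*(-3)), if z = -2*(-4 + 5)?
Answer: -1410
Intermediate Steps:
z = -2 (z = -2*1 = -2)
z*(-235*(-3)) = -(-470)*(-3) = -2*705 = -1410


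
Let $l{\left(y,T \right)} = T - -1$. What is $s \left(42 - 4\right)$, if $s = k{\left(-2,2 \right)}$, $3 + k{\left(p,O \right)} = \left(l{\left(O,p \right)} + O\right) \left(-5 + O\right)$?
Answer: $-228$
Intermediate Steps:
$l{\left(y,T \right)} = 1 + T$ ($l{\left(y,T \right)} = T + 1 = 1 + T$)
$k{\left(p,O \right)} = -3 + \left(-5 + O\right) \left(1 + O + p\right)$ ($k{\left(p,O \right)} = -3 + \left(\left(1 + p\right) + O\right) \left(-5 + O\right) = -3 + \left(1 + O + p\right) \left(-5 + O\right) = -3 + \left(-5 + O\right) \left(1 + O + p\right)$)
$s = -6$ ($s = -8 + 2^{2} - -10 - 8 + 2 \left(-2\right) = -8 + 4 + 10 - 8 - 4 = -6$)
$s \left(42 - 4\right) = - 6 \left(42 - 4\right) = \left(-6\right) 38 = -228$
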